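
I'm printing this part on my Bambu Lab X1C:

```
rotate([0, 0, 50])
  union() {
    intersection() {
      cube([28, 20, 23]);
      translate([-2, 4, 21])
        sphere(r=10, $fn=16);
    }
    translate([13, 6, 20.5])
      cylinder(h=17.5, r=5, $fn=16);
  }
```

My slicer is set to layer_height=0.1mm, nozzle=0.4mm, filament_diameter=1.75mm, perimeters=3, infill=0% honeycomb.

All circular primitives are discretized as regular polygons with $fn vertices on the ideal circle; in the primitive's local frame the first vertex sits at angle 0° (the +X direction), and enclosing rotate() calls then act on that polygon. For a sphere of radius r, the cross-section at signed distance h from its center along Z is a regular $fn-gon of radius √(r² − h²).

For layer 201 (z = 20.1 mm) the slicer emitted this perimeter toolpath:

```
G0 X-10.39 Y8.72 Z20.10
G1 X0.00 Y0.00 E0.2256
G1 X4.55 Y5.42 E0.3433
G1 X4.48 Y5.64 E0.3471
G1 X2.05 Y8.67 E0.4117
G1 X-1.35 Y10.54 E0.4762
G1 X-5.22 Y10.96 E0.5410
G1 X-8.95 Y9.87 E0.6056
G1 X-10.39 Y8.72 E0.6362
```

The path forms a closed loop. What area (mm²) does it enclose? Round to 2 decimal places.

Apply the shoelace formula to the sequence of (X, Y) vertices; enclosed area = 86.64 mm².

86.64 mm²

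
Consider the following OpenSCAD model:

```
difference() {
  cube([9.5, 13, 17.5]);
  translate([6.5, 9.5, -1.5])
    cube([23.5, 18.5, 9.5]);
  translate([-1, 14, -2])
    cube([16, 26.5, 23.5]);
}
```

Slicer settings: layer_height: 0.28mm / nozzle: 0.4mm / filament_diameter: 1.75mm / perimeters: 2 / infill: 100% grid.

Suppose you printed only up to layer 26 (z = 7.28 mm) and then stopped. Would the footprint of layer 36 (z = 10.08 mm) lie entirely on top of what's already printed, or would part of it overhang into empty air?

Compare the two slices. At z = 7.28: the cube (footprint 9.5×13) is included at this height (area 123.50 mm²); the cube at (6.5, 9.5) is present — its section is the full 23.5×18.5 rectangle (area 434.75 mm²); the 16×26.5 cube at (-1, 14) contributes its full rectangle (area 424.00 mm²); After the difference (first − rest): starting from the 9.5×13 cube (123.50 mm²), the 23.5×18.5 cube at (6.5, 9.5) partially overlaps it — only the 10.50 mm² overlap (of its 434.75 mm²) is removed, clipping the outline; the 16×26.5 cube at (-1, 14) misses the remaining region (no effect) — area = 113.00 mm². At z = 10.08: the cube (footprint 9.5×13) is included at this height (area 123.50 mm²); the cube at (6.5, 9.5) does not reach this height (z outside [-1.5, 8]); the 16×26.5 cube at (-1, 14) contributes its full rectangle (area 424.00 mm²); Subtracting the remaining from the first: starting from the 9.5×13 cube (123.50 mm²), the 16×26.5 cube at (-1, 14) misses the remaining region (no effect) — area = 123.50 mm². Checking containment: at z = 10.08 the cross-section extends beyond the z = 7.28 cross-section by about 10.50 mm².

part overhangs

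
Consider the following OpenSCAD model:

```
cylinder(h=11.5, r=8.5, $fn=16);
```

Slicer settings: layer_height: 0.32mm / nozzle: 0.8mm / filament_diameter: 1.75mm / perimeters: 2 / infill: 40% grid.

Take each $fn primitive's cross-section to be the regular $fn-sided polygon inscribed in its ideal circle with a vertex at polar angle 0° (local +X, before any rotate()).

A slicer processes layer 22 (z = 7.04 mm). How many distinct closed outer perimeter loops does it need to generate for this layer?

1

At z = 7.04 mm: the cylinder: section is a regular 16-gon, circumradius r=8.5. The result has 1 disconnected region.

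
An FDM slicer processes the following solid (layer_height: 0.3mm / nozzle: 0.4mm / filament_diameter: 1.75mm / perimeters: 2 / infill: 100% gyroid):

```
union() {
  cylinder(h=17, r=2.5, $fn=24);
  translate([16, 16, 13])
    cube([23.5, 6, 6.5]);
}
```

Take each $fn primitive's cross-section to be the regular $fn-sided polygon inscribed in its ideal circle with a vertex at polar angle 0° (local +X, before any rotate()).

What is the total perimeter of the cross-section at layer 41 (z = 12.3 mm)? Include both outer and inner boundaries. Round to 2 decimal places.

15.66 mm

At z = 12.3 mm: the cylinder: section is a regular 24-gon, circumradius r=2.5 (perimeter = 2·24·2.500·sin(180°/24) = 15.66 mm); the cube at (16, 16) is not intersected at this z (z outside [13, 19.5]); Taking the union: only the r=2.5 cylinder is present, so the union is just that shape — boundary = 15.66 mm. Overall, the cross-section is a single solid region. Total boundary length (outer) = 15.66 mm.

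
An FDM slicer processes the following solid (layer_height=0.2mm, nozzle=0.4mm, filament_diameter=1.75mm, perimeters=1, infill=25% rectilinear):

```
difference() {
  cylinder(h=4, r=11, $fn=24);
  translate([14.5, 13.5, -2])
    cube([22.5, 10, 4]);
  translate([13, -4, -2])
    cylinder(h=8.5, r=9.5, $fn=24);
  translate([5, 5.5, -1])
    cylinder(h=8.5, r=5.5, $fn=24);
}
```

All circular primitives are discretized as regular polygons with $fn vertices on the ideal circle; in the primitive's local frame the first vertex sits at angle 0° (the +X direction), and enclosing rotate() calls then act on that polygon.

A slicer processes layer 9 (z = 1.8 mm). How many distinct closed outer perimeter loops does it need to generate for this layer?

1

At z = 1.8 mm: the r=11 cylinder gives a regular 24-gon of circumradius 11 (constant along its height); the cube at (14.5, 13.5) (footprint 22.5×10) is included at this height; the cylinder at (13, -4): section is a regular 24-gon, circumradius r=9.5; the r=5.5 cylinder at (5, 5.5) gives a regular 24-gon of circumradius 5.5 (constant along its height); Subtracting the remaining from the first: starting from the r=11 cylinder, the 22.5×10 cube at (14.5, 13.5) misses the remaining region (no effect); the r=9.5 cylinder at (13, -4) partially overlaps it — only the 70.98 mm² overlap (of its 280.30 mm²) is removed, clipping the outline; the r=5.5 cylinder at (5, 5.5) partially overlaps it — only the 66.53 mm² overlap (of its 93.95 mm²) is removed, clipping the outline — 1 connected region. The result has 1 disconnected region.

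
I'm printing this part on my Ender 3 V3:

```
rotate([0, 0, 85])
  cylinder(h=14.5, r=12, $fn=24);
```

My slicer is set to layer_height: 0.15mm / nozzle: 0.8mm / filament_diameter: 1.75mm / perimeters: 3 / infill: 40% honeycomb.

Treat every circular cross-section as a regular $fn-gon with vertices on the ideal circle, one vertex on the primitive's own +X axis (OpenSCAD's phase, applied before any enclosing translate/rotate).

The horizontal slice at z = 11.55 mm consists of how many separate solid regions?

1

At z = 11.55 mm: the r=12 cylinder contributes a regular 24-gon of circumradius 12; (whole slice rotated 85° about Z — lengths, areas and connectivity unchanged). The result has 1 disconnected region.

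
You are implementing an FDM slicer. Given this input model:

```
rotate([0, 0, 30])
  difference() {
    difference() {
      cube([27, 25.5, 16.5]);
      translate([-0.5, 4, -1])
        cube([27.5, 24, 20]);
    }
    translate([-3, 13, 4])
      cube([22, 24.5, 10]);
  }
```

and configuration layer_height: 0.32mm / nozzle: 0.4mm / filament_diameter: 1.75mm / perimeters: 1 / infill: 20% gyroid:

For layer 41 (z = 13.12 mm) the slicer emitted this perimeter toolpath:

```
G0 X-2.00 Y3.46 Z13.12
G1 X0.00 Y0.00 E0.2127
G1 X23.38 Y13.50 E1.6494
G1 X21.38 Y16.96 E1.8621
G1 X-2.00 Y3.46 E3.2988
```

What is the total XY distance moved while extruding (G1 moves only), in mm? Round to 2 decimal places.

Sum the Euclidean lengths of each G1 segment: total = 61.99 mm.

61.99 mm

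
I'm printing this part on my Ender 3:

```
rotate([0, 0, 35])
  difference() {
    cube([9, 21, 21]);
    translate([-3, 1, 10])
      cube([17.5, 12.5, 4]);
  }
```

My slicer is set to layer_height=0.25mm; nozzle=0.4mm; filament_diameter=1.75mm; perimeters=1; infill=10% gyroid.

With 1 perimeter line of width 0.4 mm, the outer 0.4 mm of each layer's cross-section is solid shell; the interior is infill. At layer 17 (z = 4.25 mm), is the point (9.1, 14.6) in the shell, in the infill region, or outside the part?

outside

At z = 4.25 mm: the cube is present — its section is the full 9×21 rectangle; the cube at (-3, 1) is not intersected at this z (z outside [10, 14]); Taking the first minus the rest: none of the subtracted shapes is present at this height, so the 9×21 cube is unchanged — 1 connected region; (rotated 35° about Z; rotation is an isometry so areas/perimeters/island counts are preserved). Overall, the cross-section is a single solid region. Undo the 35° rotation: the query point maps to (15.828, 6.740) in the un-rotated model frame. The nearest boundary edge runs (9.00, 0.00)→(9.00, 21.00); distance from the point to it = 6.83 mm. The point is not inside any of the regions above, so it lies outside the cross-section (6.83 mm from the nearest boundary).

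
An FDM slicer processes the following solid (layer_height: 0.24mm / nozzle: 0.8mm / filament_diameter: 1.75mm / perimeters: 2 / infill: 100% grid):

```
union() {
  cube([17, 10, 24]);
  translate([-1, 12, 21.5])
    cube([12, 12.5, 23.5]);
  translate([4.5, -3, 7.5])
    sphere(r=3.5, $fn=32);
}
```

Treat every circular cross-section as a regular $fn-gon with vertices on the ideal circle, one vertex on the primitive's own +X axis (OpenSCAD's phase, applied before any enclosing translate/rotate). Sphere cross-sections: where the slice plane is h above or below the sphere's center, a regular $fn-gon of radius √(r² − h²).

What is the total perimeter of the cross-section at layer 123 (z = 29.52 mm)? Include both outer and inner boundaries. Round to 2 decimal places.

49.00 mm

At z = 29.52 mm: the cube does not reach this height (z outside [0, 24]); the 12×12.5 cube at (-1, 12) contributes its full rectangle (perimeter 49.00 mm); the sphere at (4.5, -3) is absent (|z−center|=22.020 > r=3.5); Combining (union): only the 12×12.5 cube at (-1, 12) is present, so the union is just that shape — boundary = 49.00 mm. Overall, the cross-section is a single solid region. Total boundary length (outer) = 49.00 mm.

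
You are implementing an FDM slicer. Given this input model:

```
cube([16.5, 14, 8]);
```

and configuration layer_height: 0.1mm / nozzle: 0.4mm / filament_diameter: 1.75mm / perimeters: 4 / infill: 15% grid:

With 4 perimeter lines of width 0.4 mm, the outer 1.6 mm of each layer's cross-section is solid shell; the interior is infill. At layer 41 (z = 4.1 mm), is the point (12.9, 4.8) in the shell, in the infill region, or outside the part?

At z = 4.1 mm: the cube is present — its section is the full 16.5×14 rectangle. Overall, the cross-section is a single solid region. The nearest boundary edge runs (16.50, 0.00)→(16.50, 14.00); distance from the point to it = 3.60 mm. The point is inside the cross-section and 3.60 mm from the nearest boundary — more than the 1.6 mm shell width (4 × 0.4), so it's in the infill interior.

infill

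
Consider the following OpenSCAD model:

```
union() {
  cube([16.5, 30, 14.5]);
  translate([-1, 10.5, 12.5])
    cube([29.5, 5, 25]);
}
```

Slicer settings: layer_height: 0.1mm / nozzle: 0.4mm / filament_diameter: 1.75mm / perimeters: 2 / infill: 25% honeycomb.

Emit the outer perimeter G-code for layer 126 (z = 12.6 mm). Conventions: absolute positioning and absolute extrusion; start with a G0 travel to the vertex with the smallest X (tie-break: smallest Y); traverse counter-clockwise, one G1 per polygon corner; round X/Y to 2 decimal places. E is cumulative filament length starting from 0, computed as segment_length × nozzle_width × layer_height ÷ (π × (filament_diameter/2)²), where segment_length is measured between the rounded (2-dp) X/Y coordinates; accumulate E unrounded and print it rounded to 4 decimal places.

At z = 12.6 mm: the cube (footprint 16.5×30) is included at this height; the cube at (-1, 10.5) (footprint 29.5×5) is included at this height; Combining (union): the regions partially overlap (shared area 82.50 mm²), so overlapping operands fuse into one piece — 1 connected region. The outline is a single polygon with 12 vertices. Extrusion per mm of travel: 0.4 × 0.1 / (π × 0.875²) = 0.016630. Accumulating E over each segment gives final E = 1.9790.

G0 X-1.00 Y10.50 Z12.60
G1 X0.00 Y10.50 E0.0166
G1 X0.00 Y0.00 E0.1912
G1 X16.50 Y0.00 E0.4656
G1 X16.50 Y10.50 E0.6403
G1 X28.50 Y10.50 E0.8398
G1 X28.50 Y15.50 E0.9230
G1 X16.50 Y15.50 E1.1225
G1 X16.50 Y30.00 E1.3637
G1 X0.00 Y30.00 E1.6381
G1 X0.00 Y15.50 E1.8792
G1 X-1.00 Y15.50 E1.8958
G1 X-1.00 Y10.50 E1.9790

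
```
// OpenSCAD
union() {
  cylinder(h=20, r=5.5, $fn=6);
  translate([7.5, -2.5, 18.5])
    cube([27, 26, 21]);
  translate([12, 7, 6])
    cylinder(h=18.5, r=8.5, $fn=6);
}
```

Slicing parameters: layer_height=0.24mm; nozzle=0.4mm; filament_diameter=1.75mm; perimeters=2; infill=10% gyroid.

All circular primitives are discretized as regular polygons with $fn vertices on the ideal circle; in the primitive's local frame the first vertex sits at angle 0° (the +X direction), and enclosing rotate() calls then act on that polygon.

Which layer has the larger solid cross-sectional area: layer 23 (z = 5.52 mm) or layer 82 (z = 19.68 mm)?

layer 82 (z = 19.68 mm)

Layer 23 (z = 5.52): the r=5.5 cylinder gives a regular 6-gon of circumradius 5.5 (constant along its height) (area = (6/2)·5.500²·sin(360°/6) = 78.59 mm²); the cube at (7.5, -2.5) does not reach this height (z outside [18.5, 39.5]); the cylinder at (12, 7) is absent (z outside [6, 24.5]); Taking the union: only the r=5.5 cylinder is present, so the union is just that shape — area = 78.59 mm². So its area = 78.59 mm². Layer 82 (z = 19.68): the r=5.5 cylinder contributes a regular 6-gon of circumradius 5.5 (area = (6/2)·5.500²·sin(360°/6) = 78.59 mm²); the cube at (7.5, -2.5) (footprint 27×26) is included at this height (area 702.00 mm²); the cylinder at (12, 7): section is a regular 6-gon, circumradius r=8.5 (area = (6/2)·8.500²·sin(360°/6) = 187.71 mm²); Taking the union: the regions partially overlap — summed areas 968.30 mm² minus the doubly-counted overlap 160.00 mm² gives 808.30 mm² — area = 808.30 mm². So its area = 808.30 mm². Layer 82 is larger (808.30 vs 78.59 mm²).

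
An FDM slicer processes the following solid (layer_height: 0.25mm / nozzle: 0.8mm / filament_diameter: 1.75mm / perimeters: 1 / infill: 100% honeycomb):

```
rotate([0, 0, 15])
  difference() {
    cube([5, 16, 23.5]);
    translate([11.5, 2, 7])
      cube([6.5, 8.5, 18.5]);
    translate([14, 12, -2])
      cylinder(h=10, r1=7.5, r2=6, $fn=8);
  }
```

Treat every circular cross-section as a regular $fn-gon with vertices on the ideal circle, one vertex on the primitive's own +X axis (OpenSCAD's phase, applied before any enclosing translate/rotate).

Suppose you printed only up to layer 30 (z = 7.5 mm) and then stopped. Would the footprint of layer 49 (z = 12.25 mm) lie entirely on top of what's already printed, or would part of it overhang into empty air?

Compare the two slices. At z = 7.5: the cube is present — its section is the full 5×16 rectangle (area 80.00 mm²); the cube at (11.5, 2) is present — its section is the full 6.5×8.5 rectangle (area 55.25 mm²); the cone at (14, 12) contributes a regular 8-gon of circumradius 6.075 (interpolated between r1=7.5 and r2=6 at t=0.950) (area = (8/2)·6.075²·sin(360°/8) = 104.38 mm²); Subtracting the remaining from the first: starting from the 5×16 cube (80.00 mm²), the 6.5×8.5 cube at (11.5, 2) misses the remaining region (no effect); the cone at (14, 12) misses the remaining region (no effect) — area = 80.00 mm²; (whole slice rotated 15° about Z — lengths, areas and connectivity unchanged). At z = 12.25: the 5×16 cube contributes its full rectangle (area 80.00 mm²); the cube at (11.5, 2) is present — its section is the full 6.5×8.5 rectangle (area 55.25 mm²); the cone at (14, 12) is not intersected at this z (z outside [-2, 8]); Taking the first minus the rest: starting from the 5×16 cube (80.00 mm²), the 6.5×8.5 cube at (11.5, 2) misses the remaining region (no effect) — area = 80.00 mm²; (whole slice rotated 15° about Z — lengths, areas and connectivity unchanged). Checking containment: the cross-section at z = 12.25 is a subset of the cross-section at z = 7.5.

entirely on top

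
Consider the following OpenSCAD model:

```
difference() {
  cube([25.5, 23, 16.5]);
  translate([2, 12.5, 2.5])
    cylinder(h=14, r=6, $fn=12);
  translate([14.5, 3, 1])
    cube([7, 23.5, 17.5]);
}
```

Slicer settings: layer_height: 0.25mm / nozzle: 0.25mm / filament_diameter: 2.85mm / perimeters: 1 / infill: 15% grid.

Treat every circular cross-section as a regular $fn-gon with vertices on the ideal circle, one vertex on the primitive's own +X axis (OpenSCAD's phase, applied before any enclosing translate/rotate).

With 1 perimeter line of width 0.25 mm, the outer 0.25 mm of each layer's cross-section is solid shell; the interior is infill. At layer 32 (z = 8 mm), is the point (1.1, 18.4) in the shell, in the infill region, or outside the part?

At z = 8 mm: the 25.5×23 cube contributes its full rectangle; the r=6 cylinder at (2, 12.5) gives a regular 12-gon of circumradius 6 (constant along its height); the cube at (14.5, 3) is present — its section is the full 7×23.5 rectangle; After the difference (first − rest): starting from the 25.5×23 cube, the r=6 cylinder at (2, 12.5) partially overlaps it — only the 76.93 mm² overlap (of its 108.00 mm²) is removed, clipping the outline; the 7×23.5 cube at (14.5, 3) partially overlaps it — only the 140.00 mm² overlap (of its 164.50 mm²) is removed, clipping the outline — 1 connected region. Overall, the cross-section is a single solid region. The nearest boundary edge runs (2.00, 18.50)→(0.00, 17.96); distance from the point to it = 0.14 mm. The point is inside the cross-section, 0.14 mm from the nearest boundary — within the 0.25 mm shell band (1 × 0.25).

shell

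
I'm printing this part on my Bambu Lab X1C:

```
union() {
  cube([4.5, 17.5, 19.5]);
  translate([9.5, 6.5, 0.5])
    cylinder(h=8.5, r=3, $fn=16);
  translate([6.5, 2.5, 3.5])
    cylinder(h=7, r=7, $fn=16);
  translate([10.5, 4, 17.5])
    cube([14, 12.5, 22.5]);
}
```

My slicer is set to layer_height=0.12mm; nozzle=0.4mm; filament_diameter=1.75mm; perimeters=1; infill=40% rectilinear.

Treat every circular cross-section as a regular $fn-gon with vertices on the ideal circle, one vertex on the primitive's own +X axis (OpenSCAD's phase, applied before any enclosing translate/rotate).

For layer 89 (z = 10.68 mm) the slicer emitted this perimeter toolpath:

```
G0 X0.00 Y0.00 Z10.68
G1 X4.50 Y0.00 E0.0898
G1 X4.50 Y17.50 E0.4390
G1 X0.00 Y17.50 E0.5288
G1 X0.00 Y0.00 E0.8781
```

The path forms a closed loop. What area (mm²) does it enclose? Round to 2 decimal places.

78.75 mm²

Apply the shoelace formula to the sequence of (X, Y) vertices; enclosed area = 78.75 mm².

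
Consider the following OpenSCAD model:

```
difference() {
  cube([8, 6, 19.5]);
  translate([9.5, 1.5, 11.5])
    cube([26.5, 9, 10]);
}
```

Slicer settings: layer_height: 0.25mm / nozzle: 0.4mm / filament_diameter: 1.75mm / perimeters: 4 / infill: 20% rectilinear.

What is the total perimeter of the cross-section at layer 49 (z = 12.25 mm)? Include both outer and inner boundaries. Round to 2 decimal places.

At z = 12.25 mm: the cube (footprint 8×6) is included at this height (perimeter 28.00 mm); the cube at (9.5, 1.5) (footprint 26.5×9) is included at this height (perimeter 71.00 mm); Taking the first minus the rest: starting from the 8×6 cube, the 26.5×9 cube at (9.5, 1.5) misses the remaining region (no effect) — boundary = 28.00 mm. Overall, the cross-section is a single solid region. Total boundary length (outer) = 28.00 mm.

28.00 mm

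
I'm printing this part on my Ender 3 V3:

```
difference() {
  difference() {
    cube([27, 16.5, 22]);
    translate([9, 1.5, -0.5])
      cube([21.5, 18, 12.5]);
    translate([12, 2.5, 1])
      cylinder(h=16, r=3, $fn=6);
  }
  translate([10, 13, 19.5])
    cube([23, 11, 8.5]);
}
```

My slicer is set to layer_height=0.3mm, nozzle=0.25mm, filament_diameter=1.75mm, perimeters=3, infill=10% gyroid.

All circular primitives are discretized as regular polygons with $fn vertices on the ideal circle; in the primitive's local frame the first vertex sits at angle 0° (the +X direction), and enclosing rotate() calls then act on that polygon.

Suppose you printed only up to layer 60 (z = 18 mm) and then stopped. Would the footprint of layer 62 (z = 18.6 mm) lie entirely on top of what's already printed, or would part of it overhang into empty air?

entirely on top

Compare the two slices. At z = 18: the cube (footprint 27×16.5) is included at this height (area 445.50 mm²); the cube at (9, 1.5) is not intersected at this z (z outside [-0.5, 12]); the cylinder at (12, 2.5) does not reach this height (z outside [1, 17]); After the difference (first − rest): none of the subtracted shapes is present at this height, so the 27×16.5 cube is unchanged — area = 445.50 mm²; the cube at (10, 13) is not intersected at this z (z outside [19.5, 28]); After the difference (first − rest): none of the subtracted shapes is present at this height, so the result so far is unchanged — area = 445.50 mm². At z = 18.6: the cube (footprint 27×16.5) is included at this height (area 445.50 mm²); the cube at (9, 1.5) is not intersected at this z (z outside [-0.5, 12]); the cylinder at (12, 2.5) does not reach this height (z outside [1, 17]); After the difference (first − rest): none of the subtracted shapes is present at this height, so the 27×16.5 cube is unchanged — area = 445.50 mm²; the cube at (10, 13) is absent (z outside [19.5, 28]); Subtracting the remaining from the first: none of the subtracted shapes is present at this height, so the result so far is unchanged — area = 445.50 mm². Checking containment: the cross-section at z = 18.6 is a subset of the cross-section at z = 18.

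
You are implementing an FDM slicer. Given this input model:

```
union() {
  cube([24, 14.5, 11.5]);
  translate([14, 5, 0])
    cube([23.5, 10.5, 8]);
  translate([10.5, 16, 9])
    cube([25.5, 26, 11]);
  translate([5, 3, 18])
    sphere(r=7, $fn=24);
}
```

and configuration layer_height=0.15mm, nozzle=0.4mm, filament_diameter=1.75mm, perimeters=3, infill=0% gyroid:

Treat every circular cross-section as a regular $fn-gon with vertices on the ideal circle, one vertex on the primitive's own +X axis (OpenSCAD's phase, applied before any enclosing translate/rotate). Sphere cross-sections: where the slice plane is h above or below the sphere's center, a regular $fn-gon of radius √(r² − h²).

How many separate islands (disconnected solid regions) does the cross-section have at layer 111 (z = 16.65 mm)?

At z = 16.65 mm: the cube does not reach this height (z outside [0, 11.5]); the cube at (14, 5) is absent (z outside [0, 8]); the cube at (10.5, 16) (footprint 25.5×26) is included at this height; the r=7 sphere at (5, 3) contributes a regular 24-gon of circumradius √(7²−1.35²) = 6.869; Merging all regions: the 2 present regions are separate (no shared area or edge), so areas and boundary lengths simply add and each stays a separate island — 2 connected regions. Overall, the cross-section has 2 separate islands. Island count = 2.

2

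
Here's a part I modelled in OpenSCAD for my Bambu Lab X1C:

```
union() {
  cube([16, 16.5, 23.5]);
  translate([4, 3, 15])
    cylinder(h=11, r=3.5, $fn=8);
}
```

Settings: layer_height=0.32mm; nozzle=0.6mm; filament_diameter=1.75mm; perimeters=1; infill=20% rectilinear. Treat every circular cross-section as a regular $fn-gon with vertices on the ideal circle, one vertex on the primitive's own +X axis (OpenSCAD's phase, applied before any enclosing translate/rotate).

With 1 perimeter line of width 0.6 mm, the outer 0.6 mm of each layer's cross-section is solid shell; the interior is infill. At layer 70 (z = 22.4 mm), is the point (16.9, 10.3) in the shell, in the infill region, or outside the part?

At z = 22.4 mm: the cube (footprint 16×16.5) is included at this height; the r=3.5 cylinder at (4, 3) gives a regular 8-gon of circumradius 3.5 (constant along its height); Merging all regions: the regions partially overlap (shared area 34.04 mm²), so overlapping operands fuse into one piece — 1 connected region. Overall, the cross-section is a single solid region. The nearest boundary edge runs (16.00, 16.50)→(16.00, 0.00); distance from the point to it = 0.90 mm. The point is not inside any of the regions above, so it lies outside the cross-section (0.90 mm from the nearest boundary).

outside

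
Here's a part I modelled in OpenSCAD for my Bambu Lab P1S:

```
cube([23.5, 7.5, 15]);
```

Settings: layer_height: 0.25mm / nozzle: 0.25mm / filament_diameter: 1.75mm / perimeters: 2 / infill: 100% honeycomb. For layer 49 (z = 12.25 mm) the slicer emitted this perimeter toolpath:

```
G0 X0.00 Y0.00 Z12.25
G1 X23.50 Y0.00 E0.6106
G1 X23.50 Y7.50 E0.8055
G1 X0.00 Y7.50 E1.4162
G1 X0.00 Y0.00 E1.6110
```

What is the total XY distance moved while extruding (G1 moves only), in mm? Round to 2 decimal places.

62.00 mm

Sum the Euclidean lengths of each G1 segment: total = 62.00 mm.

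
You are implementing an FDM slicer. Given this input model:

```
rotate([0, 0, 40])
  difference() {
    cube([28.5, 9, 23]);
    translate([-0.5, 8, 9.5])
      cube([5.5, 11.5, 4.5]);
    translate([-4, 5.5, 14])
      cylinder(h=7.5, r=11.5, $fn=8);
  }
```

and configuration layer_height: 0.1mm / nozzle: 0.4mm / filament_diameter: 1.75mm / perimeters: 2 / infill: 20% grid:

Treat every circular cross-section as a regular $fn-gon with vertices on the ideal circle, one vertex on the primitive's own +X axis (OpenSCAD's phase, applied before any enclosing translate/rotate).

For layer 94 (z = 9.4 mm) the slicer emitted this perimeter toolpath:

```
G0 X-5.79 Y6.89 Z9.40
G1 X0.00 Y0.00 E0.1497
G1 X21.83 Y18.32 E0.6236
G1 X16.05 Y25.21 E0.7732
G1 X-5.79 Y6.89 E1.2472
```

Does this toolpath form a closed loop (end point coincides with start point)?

Start point (G0): (-5.79, 6.89). End point (last G1): the path returns to the start — closed.

yes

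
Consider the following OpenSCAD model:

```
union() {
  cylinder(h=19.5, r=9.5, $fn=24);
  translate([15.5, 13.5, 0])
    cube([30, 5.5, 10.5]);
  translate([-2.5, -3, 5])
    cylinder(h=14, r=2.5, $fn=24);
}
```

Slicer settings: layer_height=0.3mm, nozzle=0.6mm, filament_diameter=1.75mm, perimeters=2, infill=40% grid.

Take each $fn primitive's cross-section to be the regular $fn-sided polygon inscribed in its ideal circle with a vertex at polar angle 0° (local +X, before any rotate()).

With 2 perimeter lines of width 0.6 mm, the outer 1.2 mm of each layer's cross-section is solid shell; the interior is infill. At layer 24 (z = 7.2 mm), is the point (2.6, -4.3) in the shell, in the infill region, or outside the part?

infill

At z = 7.2 mm: the r=9.5 cylinder contributes a regular 24-gon of circumradius 9.5; the 30×5.5 cube at (15.5, 13.5) contributes its full rectangle; the cylinder at (-2.5, -3): section is a regular 24-gon, circumradius r=2.5; Merging all regions: the regions partially overlap (shared area 19.41 mm²), so overlapping operands fuse into one piece — 2 connected regions. Overall, the cross-section has 2 separate islands. The nearest boundary edge runs (6.72, -6.72)→(4.75, -8.23); distance from the point to it = 4.42 mm. (Shell/infill is judged within the island containing the point — the largest one.) The point is inside the cross-section and 4.42 mm from the nearest boundary — more than the 1.2 mm shell width (2 × 0.6), so it's in the infill interior.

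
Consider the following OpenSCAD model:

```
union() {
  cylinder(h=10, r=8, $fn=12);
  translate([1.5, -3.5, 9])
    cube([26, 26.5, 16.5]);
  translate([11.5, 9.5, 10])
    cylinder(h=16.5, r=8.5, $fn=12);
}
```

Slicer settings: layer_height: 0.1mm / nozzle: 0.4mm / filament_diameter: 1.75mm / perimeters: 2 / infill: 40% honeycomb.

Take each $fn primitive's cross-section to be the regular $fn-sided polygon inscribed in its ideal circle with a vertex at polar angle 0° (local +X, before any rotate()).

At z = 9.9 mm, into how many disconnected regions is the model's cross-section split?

1

At z = 9.9 mm: the r=8 cylinder gives a regular 12-gon of circumradius 8 (constant along its height); the 26×26.5 cube at (1.5, -3.5) contributes its full rectangle; the cylinder at (11.5, 9.5) is not intersected at this z (z outside [10, 26.5]); Combining (union): the regions partially overlap (shared area 57.41 mm²), so overlapping operands fuse into one piece — 1 connected region. The result has 1 disconnected region.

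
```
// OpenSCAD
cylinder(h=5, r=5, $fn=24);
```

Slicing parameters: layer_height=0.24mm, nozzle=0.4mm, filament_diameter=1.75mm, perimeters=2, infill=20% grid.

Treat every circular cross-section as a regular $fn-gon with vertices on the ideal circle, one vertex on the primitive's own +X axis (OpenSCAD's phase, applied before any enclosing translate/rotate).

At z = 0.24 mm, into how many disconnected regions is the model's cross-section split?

At z = 0.24 mm: the r=5 cylinder gives a regular 24-gon of circumradius 5 (constant along its height). The result has 1 disconnected region.

1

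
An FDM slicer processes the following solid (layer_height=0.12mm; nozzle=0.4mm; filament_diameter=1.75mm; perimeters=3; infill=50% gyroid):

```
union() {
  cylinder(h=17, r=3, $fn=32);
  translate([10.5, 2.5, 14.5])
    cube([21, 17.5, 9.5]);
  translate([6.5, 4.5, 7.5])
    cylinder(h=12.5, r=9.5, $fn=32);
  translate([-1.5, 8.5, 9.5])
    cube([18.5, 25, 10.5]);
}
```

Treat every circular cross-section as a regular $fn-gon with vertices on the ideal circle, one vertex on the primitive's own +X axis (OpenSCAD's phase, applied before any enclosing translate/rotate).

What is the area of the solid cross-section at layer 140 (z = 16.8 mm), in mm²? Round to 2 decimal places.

944.15 mm²

At z = 16.8 mm: the r=3 cylinder gives a regular 32-gon of circumradius 3 (constant along its height) (area = (32/2)·3.000²·sin(360°/32) = 28.09 mm²); the 21×17.5 cube at (10.5, 2.5) contributes its full rectangle (area 367.50 mm²); the r=9.5 cylinder at (6.5, 4.5) gives a regular 32-gon of circumradius 9.5 (constant along its height) (area = (32/2)·9.500²·sin(360°/32) = 281.71 mm²); the 18.5×25 cube at (-1.5, 8.5) contributes its full rectangle (area 462.50 mm²); Taking the union: the regions partially overlap — summed areas 1139.80 mm² minus the doubly-counted overlap 195.65 mm² gives 944.15 mm² — area = 944.15 mm². Overall, the cross-section is a single solid region. Net area = 944.15 mm².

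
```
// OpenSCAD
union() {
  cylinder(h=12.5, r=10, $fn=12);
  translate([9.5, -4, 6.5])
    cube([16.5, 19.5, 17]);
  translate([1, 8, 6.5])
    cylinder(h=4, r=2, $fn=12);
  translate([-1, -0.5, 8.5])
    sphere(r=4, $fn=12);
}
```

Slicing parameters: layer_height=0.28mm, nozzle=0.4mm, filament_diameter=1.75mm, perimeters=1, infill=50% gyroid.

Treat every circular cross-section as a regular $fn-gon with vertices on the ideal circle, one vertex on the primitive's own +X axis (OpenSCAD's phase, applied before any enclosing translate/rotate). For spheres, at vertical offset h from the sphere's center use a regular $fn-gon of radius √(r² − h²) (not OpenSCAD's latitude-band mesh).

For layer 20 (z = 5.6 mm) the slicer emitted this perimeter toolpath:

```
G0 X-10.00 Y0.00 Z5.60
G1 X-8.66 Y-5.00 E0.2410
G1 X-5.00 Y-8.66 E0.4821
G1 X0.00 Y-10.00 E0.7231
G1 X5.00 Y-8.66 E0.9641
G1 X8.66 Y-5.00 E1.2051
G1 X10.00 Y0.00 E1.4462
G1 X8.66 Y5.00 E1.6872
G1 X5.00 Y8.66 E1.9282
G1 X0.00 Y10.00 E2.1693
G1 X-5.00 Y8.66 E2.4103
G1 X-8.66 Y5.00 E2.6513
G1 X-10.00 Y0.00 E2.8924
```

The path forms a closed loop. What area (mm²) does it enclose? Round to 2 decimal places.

Apply the shoelace formula to the sequence of (X, Y) vertices; enclosed area = 299.99 mm².

299.99 mm²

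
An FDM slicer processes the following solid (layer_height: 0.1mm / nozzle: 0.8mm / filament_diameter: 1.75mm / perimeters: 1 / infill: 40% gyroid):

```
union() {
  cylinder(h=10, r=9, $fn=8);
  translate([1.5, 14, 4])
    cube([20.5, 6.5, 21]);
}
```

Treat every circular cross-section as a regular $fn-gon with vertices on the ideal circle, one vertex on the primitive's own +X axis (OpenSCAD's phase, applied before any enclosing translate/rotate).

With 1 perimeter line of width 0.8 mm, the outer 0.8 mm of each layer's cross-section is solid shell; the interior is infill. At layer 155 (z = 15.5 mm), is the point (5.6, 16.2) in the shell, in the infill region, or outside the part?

At z = 15.5 mm: the cylinder is not intersected at this z (z outside [0, 10]); the cube at (1.5, 14) is present — its section is the full 20.5×6.5 rectangle; Merging all regions: only the 20.5×6.5 cube at (1.5, 14) is present, so the union is just that shape — 1 connected region. Overall, the cross-section is a single solid region. The nearest boundary edge runs (1.50, 14.00)→(22.00, 14.00); distance from the point to it = 2.20 mm. The point is inside the cross-section and 2.20 mm from the nearest boundary — more than the 0.8 mm shell width (1 × 0.8), so it's in the infill interior.

infill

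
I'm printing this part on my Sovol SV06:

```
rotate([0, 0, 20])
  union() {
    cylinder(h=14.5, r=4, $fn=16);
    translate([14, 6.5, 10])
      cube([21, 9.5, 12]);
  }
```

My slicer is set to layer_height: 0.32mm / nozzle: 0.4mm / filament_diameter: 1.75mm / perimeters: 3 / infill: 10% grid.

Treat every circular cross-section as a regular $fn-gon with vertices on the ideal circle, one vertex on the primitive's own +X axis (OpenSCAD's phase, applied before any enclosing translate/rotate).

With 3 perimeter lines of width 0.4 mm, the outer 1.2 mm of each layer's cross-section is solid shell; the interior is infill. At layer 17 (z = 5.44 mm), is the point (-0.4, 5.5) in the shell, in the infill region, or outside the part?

At z = 5.44 mm: the cylinder: section is a regular 16-gon, circumradius r=4; the cube at (14, 6.5) does not reach this height (z outside [10, 22]); Merging all regions: only the r=4 cylinder is present, so the union is just that shape — 1 connected region; (whole slice rotated 20° about Z — lengths, areas and connectivity unchanged). Overall, the cross-section is a single solid region. Undo the 20° rotation: the query point maps to (1.505, 5.305) in the un-rotated model frame. The nearest boundary edge runs (1.53, 3.70)→(0.00, 4.00); distance from the point to it = 1.57 mm. The point is not inside any of the regions above, so it lies outside the cross-section (1.57 mm from the nearest boundary).

outside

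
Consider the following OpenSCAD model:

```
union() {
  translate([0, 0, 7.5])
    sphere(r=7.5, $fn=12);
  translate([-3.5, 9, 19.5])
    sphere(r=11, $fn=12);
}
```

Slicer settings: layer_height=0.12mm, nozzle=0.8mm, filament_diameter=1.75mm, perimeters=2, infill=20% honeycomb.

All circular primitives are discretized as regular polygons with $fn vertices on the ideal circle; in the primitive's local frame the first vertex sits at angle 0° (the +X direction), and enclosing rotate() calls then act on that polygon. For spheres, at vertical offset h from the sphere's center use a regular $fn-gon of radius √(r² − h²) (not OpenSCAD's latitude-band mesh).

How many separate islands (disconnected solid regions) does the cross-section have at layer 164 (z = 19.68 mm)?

1

At z = 19.68 mm: the sphere is not intersected at this z (|z−center|=12.180 > r=7.5); the r=11 sphere at (-3.5, 9) slices to a regular 12-gon of circumradius 10.999 (√(r²−h²) with h=0.18 from center); Combining (union): only the r=11 sphere at (-3.5, 9) is present, so the union is just that shape — 1 connected region. Overall, the cross-section is a single solid region. Island count = 1.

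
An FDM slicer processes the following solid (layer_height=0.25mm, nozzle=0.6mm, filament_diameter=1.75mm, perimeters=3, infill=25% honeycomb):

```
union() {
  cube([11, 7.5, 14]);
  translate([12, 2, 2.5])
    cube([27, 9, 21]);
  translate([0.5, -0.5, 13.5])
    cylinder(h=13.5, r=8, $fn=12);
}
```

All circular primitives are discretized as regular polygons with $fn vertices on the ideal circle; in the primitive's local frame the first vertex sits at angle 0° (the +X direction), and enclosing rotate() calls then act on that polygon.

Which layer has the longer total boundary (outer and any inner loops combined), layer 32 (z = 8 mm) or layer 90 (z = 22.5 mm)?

layer 90 (z = 22.5 mm)

Layer 32 (z = 8): the 11×7.5 cube contributes its full rectangle (perimeter 37.00 mm); the 27×9 cube at (12, 2) contributes its full rectangle (perimeter 72.00 mm); the cylinder at (0.5, -0.5) is absent (z outside [13.5, 27]); Taking the union: the 2 present regions are separate (no shared area or edge), so areas and boundary lengths simply add and each stays a separate island — boundary = 109.00 mm. So its perimeter = 109.00 mm. Layer 90 (z = 22.5): the cube does not reach this height (z outside [0, 14]); the cube at (12, 2) (footprint 27×9) is included at this height (perimeter 72.00 mm); the cylinder at (0.5, -0.5): section is a regular 12-gon, circumradius r=8 (perimeter = 2·12·8.000·sin(180°/12) = 49.69 mm); Combining (union): the 2 present regions are separate (no shared area or edge), so areas and boundary lengths simply add and each stays a separate island — boundary = 121.69 mm. So its perimeter = 121.69 mm. Layer 90 is larger (121.69 vs 109.00 mm).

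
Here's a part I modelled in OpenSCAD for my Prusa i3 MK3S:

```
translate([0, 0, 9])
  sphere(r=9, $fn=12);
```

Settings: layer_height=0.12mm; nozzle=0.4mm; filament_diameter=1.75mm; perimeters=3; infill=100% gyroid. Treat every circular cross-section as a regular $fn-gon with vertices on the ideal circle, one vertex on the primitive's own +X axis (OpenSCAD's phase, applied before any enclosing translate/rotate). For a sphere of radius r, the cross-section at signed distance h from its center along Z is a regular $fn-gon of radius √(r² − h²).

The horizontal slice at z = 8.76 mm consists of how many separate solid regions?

1

At z = 8.76 mm: the r=9 sphere contributes a regular 12-gon of circumradius √(9²−0.24²) = 8.997. The result has 1 disconnected region.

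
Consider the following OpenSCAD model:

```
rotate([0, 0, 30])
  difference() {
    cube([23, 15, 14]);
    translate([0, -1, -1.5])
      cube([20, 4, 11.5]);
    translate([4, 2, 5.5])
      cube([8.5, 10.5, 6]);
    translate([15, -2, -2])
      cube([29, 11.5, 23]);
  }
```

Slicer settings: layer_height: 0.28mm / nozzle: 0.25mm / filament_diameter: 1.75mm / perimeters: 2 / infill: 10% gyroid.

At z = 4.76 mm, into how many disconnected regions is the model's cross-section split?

At z = 4.76 mm: the cube (footprint 23×15) is included at this height; the cube at (0, -1) (footprint 20×4) is included at this height; the cube at (4, 2) does not reach this height (z outside [5.5, 11.5]); the cube at (15, -2) (footprint 29×11.5) is included at this height; Subtracting the remaining from the first: starting from the 23×15 cube, the 20×4 cube at (0, -1) partially overlaps it — only the 60.00 mm² overlap (of its 80.00 mm²) is removed, clipping the outline; the 29×11.5 cube at (15, -2) partially overlaps it — only the 61.00 mm² overlap (of its 333.50 mm²) is removed, clipping the outline — 1 connected region; (whole slice rotated 30° about Z — lengths, areas and connectivity unchanged). The result has 1 disconnected region.

1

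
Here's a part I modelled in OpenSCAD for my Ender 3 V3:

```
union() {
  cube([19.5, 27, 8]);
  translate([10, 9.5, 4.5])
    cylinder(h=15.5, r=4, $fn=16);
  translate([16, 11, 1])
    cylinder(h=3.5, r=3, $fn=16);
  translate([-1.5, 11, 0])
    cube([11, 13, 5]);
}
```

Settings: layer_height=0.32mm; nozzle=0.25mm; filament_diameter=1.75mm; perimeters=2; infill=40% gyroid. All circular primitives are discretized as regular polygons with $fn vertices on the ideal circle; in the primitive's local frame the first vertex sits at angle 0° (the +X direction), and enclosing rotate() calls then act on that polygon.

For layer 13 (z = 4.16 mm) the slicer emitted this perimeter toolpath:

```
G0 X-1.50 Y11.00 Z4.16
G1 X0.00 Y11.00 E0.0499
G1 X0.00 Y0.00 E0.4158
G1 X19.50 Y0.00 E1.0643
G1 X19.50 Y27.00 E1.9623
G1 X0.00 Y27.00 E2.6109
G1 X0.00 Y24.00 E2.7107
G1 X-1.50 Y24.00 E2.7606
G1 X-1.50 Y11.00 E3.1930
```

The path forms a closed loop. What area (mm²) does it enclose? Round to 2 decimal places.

Apply the shoelace formula to the sequence of (X, Y) vertices; enclosed area = 546.00 mm².

546.00 mm²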